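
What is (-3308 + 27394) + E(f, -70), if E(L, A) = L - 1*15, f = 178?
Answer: 24249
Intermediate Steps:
E(L, A) = -15 + L (E(L, A) = L - 15 = -15 + L)
(-3308 + 27394) + E(f, -70) = (-3308 + 27394) + (-15 + 178) = 24086 + 163 = 24249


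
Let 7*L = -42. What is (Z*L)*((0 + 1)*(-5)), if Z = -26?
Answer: -780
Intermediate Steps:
L = -6 (L = (⅐)*(-42) = -6)
(Z*L)*((0 + 1)*(-5)) = (-26*(-6))*((0 + 1)*(-5)) = 156*(1*(-5)) = 156*(-5) = -780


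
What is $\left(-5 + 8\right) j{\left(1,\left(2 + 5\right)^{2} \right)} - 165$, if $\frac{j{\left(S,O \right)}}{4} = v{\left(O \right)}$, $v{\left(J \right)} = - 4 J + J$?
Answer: $-1929$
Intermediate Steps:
$v{\left(J \right)} = - 3 J$
$j{\left(S,O \right)} = - 12 O$ ($j{\left(S,O \right)} = 4 \left(- 3 O\right) = - 12 O$)
$\left(-5 + 8\right) j{\left(1,\left(2 + 5\right)^{2} \right)} - 165 = \left(-5 + 8\right) \left(- 12 \left(2 + 5\right)^{2}\right) - 165 = 3 \left(- 12 \cdot 7^{2}\right) - 165 = 3 \left(\left(-12\right) 49\right) - 165 = 3 \left(-588\right) - 165 = -1764 - 165 = -1929$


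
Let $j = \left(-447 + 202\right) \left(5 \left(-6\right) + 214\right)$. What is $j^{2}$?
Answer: $2032206400$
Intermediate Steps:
$j = -45080$ ($j = - 245 \left(-30 + 214\right) = \left(-245\right) 184 = -45080$)
$j^{2} = \left(-45080\right)^{2} = 2032206400$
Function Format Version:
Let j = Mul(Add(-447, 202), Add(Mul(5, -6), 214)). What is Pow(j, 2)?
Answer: 2032206400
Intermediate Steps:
j = -45080 (j = Mul(-245, Add(-30, 214)) = Mul(-245, 184) = -45080)
Pow(j, 2) = Pow(-45080, 2) = 2032206400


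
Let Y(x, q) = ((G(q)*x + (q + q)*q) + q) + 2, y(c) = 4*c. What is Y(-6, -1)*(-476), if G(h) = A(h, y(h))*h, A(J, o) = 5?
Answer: -15708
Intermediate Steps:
G(h) = 5*h
Y(x, q) = 2 + q + 2*q**2 + 5*q*x (Y(x, q) = (((5*q)*x + (q + q)*q) + q) + 2 = ((5*q*x + (2*q)*q) + q) + 2 = ((5*q*x + 2*q**2) + q) + 2 = ((2*q**2 + 5*q*x) + q) + 2 = (q + 2*q**2 + 5*q*x) + 2 = 2 + q + 2*q**2 + 5*q*x)
Y(-6, -1)*(-476) = (2 - 1 + 2*(-1)**2 + 5*(-1)*(-6))*(-476) = (2 - 1 + 2*1 + 30)*(-476) = (2 - 1 + 2 + 30)*(-476) = 33*(-476) = -15708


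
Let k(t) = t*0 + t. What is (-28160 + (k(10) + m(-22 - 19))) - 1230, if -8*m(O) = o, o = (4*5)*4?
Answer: -29390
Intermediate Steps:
o = 80 (o = 20*4 = 80)
m(O) = -10 (m(O) = -⅛*80 = -10)
k(t) = t (k(t) = 0 + t = t)
(-28160 + (k(10) + m(-22 - 19))) - 1230 = (-28160 + (10 - 10)) - 1230 = (-28160 + 0) - 1230 = -28160 - 1230 = -29390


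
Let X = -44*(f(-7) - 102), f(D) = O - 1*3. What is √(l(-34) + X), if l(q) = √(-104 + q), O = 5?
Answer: √(4400 + I*√138) ≈ 66.333 + 0.0885*I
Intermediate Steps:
f(D) = 2 (f(D) = 5 - 1*3 = 5 - 3 = 2)
X = 4400 (X = -44*(2 - 102) = -44*(-100) = 4400)
√(l(-34) + X) = √(√(-104 - 34) + 4400) = √(√(-138) + 4400) = √(I*√138 + 4400) = √(4400 + I*√138)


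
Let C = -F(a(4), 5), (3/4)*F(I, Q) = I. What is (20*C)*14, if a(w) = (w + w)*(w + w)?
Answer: -71680/3 ≈ -23893.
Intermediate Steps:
a(w) = 4*w² (a(w) = (2*w)*(2*w) = 4*w²)
F(I, Q) = 4*I/3
C = -256/3 (C = -4*4*4²/3 = -4*4*16/3 = -4*64/3 = -1*256/3 = -256/3 ≈ -85.333)
(20*C)*14 = (20*(-256/3))*14 = -5120/3*14 = -71680/3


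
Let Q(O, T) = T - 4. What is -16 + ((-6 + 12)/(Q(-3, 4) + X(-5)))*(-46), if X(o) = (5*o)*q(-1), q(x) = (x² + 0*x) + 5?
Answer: -354/25 ≈ -14.160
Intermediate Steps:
q(x) = 5 + x² (q(x) = (x² + 0) + 5 = x² + 5 = 5 + x²)
X(o) = 30*o (X(o) = (5*o)*(5 + (-1)²) = (5*o)*(5 + 1) = (5*o)*6 = 30*o)
Q(O, T) = -4 + T
-16 + ((-6 + 12)/(Q(-3, 4) + X(-5)))*(-46) = -16 + ((-6 + 12)/((-4 + 4) + 30*(-5)))*(-46) = -16 + (6/(0 - 150))*(-46) = -16 + (6/(-150))*(-46) = -16 + (6*(-1/150))*(-46) = -16 - 1/25*(-46) = -16 + 46/25 = -354/25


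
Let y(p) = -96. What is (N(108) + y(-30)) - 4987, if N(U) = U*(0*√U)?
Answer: -5083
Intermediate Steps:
N(U) = 0 (N(U) = U*0 = 0)
(N(108) + y(-30)) - 4987 = (0 - 96) - 4987 = -96 - 4987 = -5083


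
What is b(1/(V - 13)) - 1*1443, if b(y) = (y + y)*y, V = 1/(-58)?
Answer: -822539347/570025 ≈ -1443.0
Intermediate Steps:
V = -1/58 ≈ -0.017241
b(y) = 2*y² (b(y) = (2*y)*y = 2*y²)
b(1/(V - 13)) - 1*1443 = 2*(1/(-1/58 - 13))² - 1*1443 = 2*(1/(-755/58))² - 1443 = 2*(-58/755)² - 1443 = 2*(3364/570025) - 1443 = 6728/570025 - 1443 = -822539347/570025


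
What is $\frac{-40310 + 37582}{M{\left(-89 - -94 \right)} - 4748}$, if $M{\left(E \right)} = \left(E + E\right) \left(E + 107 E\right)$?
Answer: $- \frac{682}{163} \approx -4.1841$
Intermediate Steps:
$M{\left(E \right)} = 216 E^{2}$ ($M{\left(E \right)} = 2 E 108 E = 216 E^{2}$)
$\frac{-40310 + 37582}{M{\left(-89 - -94 \right)} - 4748} = \frac{-40310 + 37582}{216 \left(-89 - -94\right)^{2} - 4748} = - \frac{2728}{216 \left(-89 + 94\right)^{2} - 4748} = - \frac{2728}{216 \cdot 5^{2} - 4748} = - \frac{2728}{216 \cdot 25 - 4748} = - \frac{2728}{5400 - 4748} = - \frac{2728}{652} = \left(-2728\right) \frac{1}{652} = - \frac{682}{163}$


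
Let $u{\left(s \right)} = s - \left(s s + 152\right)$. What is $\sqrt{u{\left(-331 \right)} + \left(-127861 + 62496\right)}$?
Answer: $i \sqrt{175409} \approx 418.82 i$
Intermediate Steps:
$u{\left(s \right)} = -152 + s - s^{2}$ ($u{\left(s \right)} = s - \left(s^{2} + 152\right) = s - \left(152 + s^{2}\right) = -152 + s - s^{2}$)
$\sqrt{u{\left(-331 \right)} + \left(-127861 + 62496\right)} = \sqrt{\left(-152 - 331 - \left(-331\right)^{2}\right) + \left(-127861 + 62496\right)} = \sqrt{\left(-152 - 331 - 109561\right) - 65365} = \sqrt{-110044 - 65365} = \sqrt{-175409} = i \sqrt{175409}$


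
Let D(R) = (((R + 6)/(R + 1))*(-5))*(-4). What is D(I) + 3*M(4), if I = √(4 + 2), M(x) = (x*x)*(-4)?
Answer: -192 + 20*√6 ≈ -143.01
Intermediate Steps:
M(x) = -4*x² (M(x) = x²*(-4) = -4*x²)
I = √6 ≈ 2.4495
D(R) = 20*(6 + R)/(1 + R) (D(R) = (((6 + R)/(1 + R))*(-5))*(-4) = -5*(6 + R)/(1 + R)*(-4) = 20*(6 + R)/(1 + R))
D(I) + 3*M(4) = 20*(6 + √6)/(1 + √6) + 3*(-4*4²) = 20*(6 + √6)/(1 + √6) + 3*(-4*16) = 20*(6 + √6)/(1 + √6) + 3*(-64) = 20*(6 + √6)/(1 + √6) - 192 = -192 + 20*(6 + √6)/(1 + √6)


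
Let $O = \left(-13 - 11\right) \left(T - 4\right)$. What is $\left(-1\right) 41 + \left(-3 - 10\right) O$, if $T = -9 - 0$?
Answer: $-4097$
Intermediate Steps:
$T = -9$ ($T = -9 + 0 = -9$)
$O = 312$ ($O = \left(-13 - 11\right) \left(-9 - 4\right) = \left(-24\right) \left(-13\right) = 312$)
$\left(-1\right) 41 + \left(-3 - 10\right) O = \left(-1\right) 41 + \left(-3 - 10\right) 312 = -41 - 4056 = -4097$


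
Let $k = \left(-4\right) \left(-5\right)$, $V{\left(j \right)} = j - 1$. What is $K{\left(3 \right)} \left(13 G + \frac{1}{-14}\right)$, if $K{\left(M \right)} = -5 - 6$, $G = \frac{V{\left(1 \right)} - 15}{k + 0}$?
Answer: $\frac{3025}{28} \approx 108.04$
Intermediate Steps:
$V{\left(j \right)} = -1 + j$
$k = 20$
$G = - \frac{3}{4}$ ($G = \frac{\left(-1 + 1\right) - 15}{20 + 0} = \frac{0 - 15}{20} = \left(-15\right) \frac{1}{20} = - \frac{3}{4} \approx -0.75$)
$K{\left(M \right)} = -11$ ($K{\left(M \right)} = -5 - 6 = -11$)
$K{\left(3 \right)} \left(13 G + \frac{1}{-14}\right) = - 11 \left(13 \left(- \frac{3}{4}\right) + \frac{1}{-14}\right) = - 11 \left(- \frac{39}{4} - \frac{1}{14}\right) = \left(-11\right) \left(- \frac{275}{28}\right) = \frac{3025}{28}$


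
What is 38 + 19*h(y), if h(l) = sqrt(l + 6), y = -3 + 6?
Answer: 95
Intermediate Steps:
y = 3
h(l) = sqrt(6 + l)
38 + 19*h(y) = 38 + 19*sqrt(6 + 3) = 38 + 19*sqrt(9) = 38 + 19*3 = 38 + 57 = 95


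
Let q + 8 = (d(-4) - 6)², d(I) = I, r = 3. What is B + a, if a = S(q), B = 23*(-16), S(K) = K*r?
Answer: -92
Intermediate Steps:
q = 92 (q = -8 + (-4 - 6)² = -8 + (-10)² = -8 + 100 = 92)
S(K) = 3*K (S(K) = K*3 = 3*K)
B = -368
a = 276 (a = 3*92 = 276)
B + a = -368 + 276 = -92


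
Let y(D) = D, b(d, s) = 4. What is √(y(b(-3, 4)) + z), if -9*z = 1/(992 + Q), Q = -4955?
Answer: √565397247/11889 ≈ 2.0000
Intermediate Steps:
z = 1/35667 (z = -1/(9*(992 - 4955)) = -⅑/(-3963) = -⅑*(-1/3963) = 1/35667 ≈ 2.8037e-5)
√(y(b(-3, 4)) + z) = √(4 + 1/35667) = √(142669/35667) = √565397247/11889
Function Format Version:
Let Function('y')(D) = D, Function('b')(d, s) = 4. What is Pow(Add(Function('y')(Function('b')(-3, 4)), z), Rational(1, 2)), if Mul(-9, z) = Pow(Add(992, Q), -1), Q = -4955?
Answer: Mul(Rational(1, 11889), Pow(565397247, Rational(1, 2))) ≈ 2.0000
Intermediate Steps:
z = Rational(1, 35667) (z = Mul(Rational(-1, 9), Pow(Add(992, -4955), -1)) = Mul(Rational(-1, 9), Pow(-3963, -1)) = Mul(Rational(-1, 9), Rational(-1, 3963)) = Rational(1, 35667) ≈ 2.8037e-5)
Pow(Add(Function('y')(Function('b')(-3, 4)), z), Rational(1, 2)) = Pow(Add(4, Rational(1, 35667)), Rational(1, 2)) = Pow(Rational(142669, 35667), Rational(1, 2)) = Mul(Rational(1, 11889), Pow(565397247, Rational(1, 2)))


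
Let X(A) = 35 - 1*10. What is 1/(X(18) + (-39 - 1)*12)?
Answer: -1/455 ≈ -0.0021978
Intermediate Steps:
X(A) = 25 (X(A) = 35 - 10 = 25)
1/(X(18) + (-39 - 1)*12) = 1/(25 + (-39 - 1)*12) = 1/(25 - 40*12) = 1/(25 - 480) = 1/(-455) = -1/455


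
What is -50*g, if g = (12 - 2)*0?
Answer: 0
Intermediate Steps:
g = 0 (g = 10*0 = 0)
-50*g = -50*0 = 0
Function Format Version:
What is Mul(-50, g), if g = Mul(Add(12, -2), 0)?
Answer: 0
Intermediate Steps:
g = 0 (g = Mul(10, 0) = 0)
Mul(-50, g) = Mul(-50, 0) = 0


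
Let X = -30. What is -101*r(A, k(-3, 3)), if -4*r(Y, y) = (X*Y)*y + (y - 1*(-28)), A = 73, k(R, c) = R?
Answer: 666095/4 ≈ 1.6652e+5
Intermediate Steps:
r(Y, y) = -7 - y/4 + 15*Y*y/2 (r(Y, y) = -((-30*Y)*y + (y - 1*(-28)))/4 = -(-30*Y*y + (y + 28))/4 = -(-30*Y*y + (28 + y))/4 = -(28 + y - 30*Y*y)/4 = -7 - y/4 + 15*Y*y/2)
-101*r(A, k(-3, 3)) = -101*(-7 - ¼*(-3) + (15/2)*73*(-3)) = -101*(-7 + ¾ - 3285/2) = -101*(-6595/4) = 666095/4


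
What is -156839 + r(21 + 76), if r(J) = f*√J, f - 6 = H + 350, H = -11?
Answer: -156839 + 345*√97 ≈ -1.5344e+5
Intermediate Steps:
f = 345 (f = 6 + (-11 + 350) = 6 + 339 = 345)
r(J) = 345*√J
-156839 + r(21 + 76) = -156839 + 345*√(21 + 76) = -156839 + 345*√97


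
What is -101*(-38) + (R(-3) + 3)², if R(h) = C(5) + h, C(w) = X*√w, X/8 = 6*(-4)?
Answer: 188158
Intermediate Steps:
X = -192 (X = 8*(6*(-4)) = 8*(-24) = -192)
C(w) = -192*√w
R(h) = h - 192*√5 (R(h) = -192*√5 + h = h - 192*√5)
-101*(-38) + (R(-3) + 3)² = -101*(-38) + ((-3 - 192*√5) + 3)² = 3838 + (-192*√5)² = 3838 + 184320 = 188158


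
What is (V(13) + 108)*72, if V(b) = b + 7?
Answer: 9216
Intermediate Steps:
V(b) = 7 + b
(V(13) + 108)*72 = ((7 + 13) + 108)*72 = (20 + 108)*72 = 128*72 = 9216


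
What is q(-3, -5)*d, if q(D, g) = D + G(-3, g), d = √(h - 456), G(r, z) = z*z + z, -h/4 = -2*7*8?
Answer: 34*I*√2 ≈ 48.083*I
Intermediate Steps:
h = 448 (h = -4*(-2*7)*8 = -(-56)*8 = -4*(-112) = 448)
G(r, z) = z + z² (G(r, z) = z² + z = z + z²)
d = 2*I*√2 (d = √(448 - 456) = √(-8) = 2*I*√2 ≈ 2.8284*I)
q(D, g) = D + g*(1 + g)
q(-3, -5)*d = (-3 - 5*(1 - 5))*(2*I*√2) = (-3 - 5*(-4))*(2*I*√2) = (-3 + 20)*(2*I*√2) = 17*(2*I*√2) = 34*I*√2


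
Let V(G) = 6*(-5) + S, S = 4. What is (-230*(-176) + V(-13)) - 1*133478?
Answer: -93024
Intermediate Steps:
V(G) = -26 (V(G) = 6*(-5) + 4 = -30 + 4 = -26)
(-230*(-176) + V(-13)) - 1*133478 = (-230*(-176) - 26) - 1*133478 = (40480 - 26) - 133478 = 40454 - 133478 = -93024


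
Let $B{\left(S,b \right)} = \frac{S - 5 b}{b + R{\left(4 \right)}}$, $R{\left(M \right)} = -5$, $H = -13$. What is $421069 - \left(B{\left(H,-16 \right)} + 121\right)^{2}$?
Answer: $\frac{179570753}{441} \approx 4.0719 \cdot 10^{5}$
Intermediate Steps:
$B{\left(S,b \right)} = \frac{S - 5 b}{-5 + b}$ ($B{\left(S,b \right)} = \frac{S - 5 b}{b - 5} = \frac{S - 5 b}{-5 + b}$)
$421069 - \left(B{\left(H,-16 \right)} + 121\right)^{2} = 421069 - \left(\frac{-13 - -80}{-5 - 16} + 121\right)^{2} = 421069 - \left(\frac{-13 + 80}{-21} + 121\right)^{2} = 421069 - \left(\left(- \frac{1}{21}\right) 67 + 121\right)^{2} = 421069 - \left(- \frac{67}{21} + 121\right)^{2} = 421069 - \left(\frac{2474}{21}\right)^{2} = 421069 - \frac{6120676}{441} = \frac{179570753}{441}$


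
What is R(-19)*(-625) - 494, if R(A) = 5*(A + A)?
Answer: 118256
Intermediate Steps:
R(A) = 10*A (R(A) = 5*(2*A) = 10*A)
R(-19)*(-625) - 494 = (10*(-19))*(-625) - 494 = -190*(-625) - 494 = 118750 - 494 = 118256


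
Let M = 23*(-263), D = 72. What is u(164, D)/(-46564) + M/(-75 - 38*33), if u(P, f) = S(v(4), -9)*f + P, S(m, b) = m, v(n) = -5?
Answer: 10068790/2210127 ≈ 4.5557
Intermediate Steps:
u(P, f) = P - 5*f (u(P, f) = -5*f + P = P - 5*f)
M = -6049
u(164, D)/(-46564) + M/(-75 - 38*33) = (164 - 5*72)/(-46564) - 6049/(-75 - 38*33) = (164 - 360)*(-1/46564) - 6049/(-75 - 1254) = -196*(-1/46564) - 6049/(-1329) = 7/1663 - 6049*(-1/1329) = 7/1663 + 6049/1329 = 10068790/2210127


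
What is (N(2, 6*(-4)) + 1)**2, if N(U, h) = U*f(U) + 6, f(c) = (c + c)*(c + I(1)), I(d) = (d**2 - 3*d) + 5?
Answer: 2209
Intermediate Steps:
I(d) = 5 + d**2 - 3*d
f(c) = 2*c*(3 + c) (f(c) = (c + c)*(c + (5 + 1**2 - 3*1)) = (2*c)*(c + (5 + 1 - 3)) = (2*c)*(c + 3) = (2*c)*(3 + c) = 2*c*(3 + c))
N(U, h) = 6 + 2*U**2*(3 + U) (N(U, h) = U*(2*U*(3 + U)) + 6 = 2*U**2*(3 + U) + 6 = 6 + 2*U**2*(3 + U))
(N(2, 6*(-4)) + 1)**2 = ((6 + 2*2**2*(3 + 2)) + 1)**2 = ((6 + 2*4*5) + 1)**2 = ((6 + 40) + 1)**2 = (46 + 1)**2 = 47**2 = 2209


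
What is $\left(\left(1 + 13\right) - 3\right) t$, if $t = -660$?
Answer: $-7260$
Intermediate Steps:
$\left(\left(1 + 13\right) - 3\right) t = \left(\left(1 + 13\right) - 3\right) \left(-660\right) = \left(14 - 3\right) \left(-660\right) = 11 \left(-660\right) = -7260$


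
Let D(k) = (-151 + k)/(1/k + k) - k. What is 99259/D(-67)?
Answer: 222836455/157718 ≈ 1412.9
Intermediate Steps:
D(k) = -k + (-151 + k)/(k + 1/k) (D(k) = (-151 + k)/(k + 1/k) - k = -k + (-151 + k)/(k + 1/k))
99259/D(-67) = 99259/((-67*(-152 - 67 - 1*(-67)²)/(1 + (-67)²))) = 99259/((-67*(-152 - 67 - 1*4489)/(1 + 4489))) = 99259/((-67*(-152 - 67 - 4489)/4490)) = 99259/((-67*1/4490*(-4708))) = 99259/(157718/2245) = 99259*(2245/157718) = 222836455/157718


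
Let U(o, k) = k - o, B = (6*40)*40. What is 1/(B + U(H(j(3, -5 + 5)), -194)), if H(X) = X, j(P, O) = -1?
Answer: 1/9407 ≈ 0.00010630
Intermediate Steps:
B = 9600 (B = 240*40 = 9600)
1/(B + U(H(j(3, -5 + 5)), -194)) = 1/(9600 + (-194 - 1*(-1))) = 1/(9600 + (-194 + 1)) = 1/(9600 - 193) = 1/9407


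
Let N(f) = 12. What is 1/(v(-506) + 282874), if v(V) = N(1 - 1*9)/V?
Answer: 253/71567116 ≈ 3.5351e-6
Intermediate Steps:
v(V) = 12/V
1/(v(-506) + 282874) = 1/(12/(-506) + 282874) = 1/(12*(-1/506) + 282874) = 1/(-6/253 + 282874) = 1/(71567116/253) = 253/71567116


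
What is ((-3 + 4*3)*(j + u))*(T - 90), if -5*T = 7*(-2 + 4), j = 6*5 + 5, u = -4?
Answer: -129456/5 ≈ -25891.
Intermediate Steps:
j = 35 (j = 30 + 5 = 35)
T = -14/5 (T = -7*(-2 + 4)/5 = -7*2/5 = -1/5*14 = -14/5 ≈ -2.8000)
((-3 + 4*3)*(j + u))*(T - 90) = ((-3 + 4*3)*(35 - 4))*(-14/5 - 90) = ((-3 + 12)*31)*(-464/5) = (9*31)*(-464/5) = 279*(-464/5) = -129456/5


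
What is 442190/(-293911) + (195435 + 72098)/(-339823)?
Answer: -228897223933/99877717753 ≈ -2.2918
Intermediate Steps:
442190/(-293911) + (195435 + 72098)/(-339823) = 442190*(-1/293911) + 267533*(-1/339823) = -442190/293911 - 267533/339823 = -228897223933/99877717753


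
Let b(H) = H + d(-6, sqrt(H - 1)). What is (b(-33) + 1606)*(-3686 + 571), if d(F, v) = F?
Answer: -4881205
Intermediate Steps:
b(H) = -6 + H (b(H) = H - 6 = -6 + H)
(b(-33) + 1606)*(-3686 + 571) = ((-6 - 33) + 1606)*(-3686 + 571) = (-39 + 1606)*(-3115) = 1567*(-3115) = -4881205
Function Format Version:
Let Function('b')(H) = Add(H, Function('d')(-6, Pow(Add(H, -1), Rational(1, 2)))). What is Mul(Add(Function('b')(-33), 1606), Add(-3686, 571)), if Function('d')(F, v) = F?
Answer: -4881205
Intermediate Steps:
Function('b')(H) = Add(-6, H) (Function('b')(H) = Add(H, -6) = Add(-6, H))
Mul(Add(Function('b')(-33), 1606), Add(-3686, 571)) = Mul(Add(Add(-6, -33), 1606), Add(-3686, 571)) = Mul(Add(-39, 1606), -3115) = Mul(1567, -3115) = -4881205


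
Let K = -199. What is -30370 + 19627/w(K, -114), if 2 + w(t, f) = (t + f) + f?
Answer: -13048357/429 ≈ -30416.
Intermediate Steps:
w(t, f) = -2 + t + 2*f (w(t, f) = -2 + ((t + f) + f) = -2 + ((f + t) + f) = -2 + (t + 2*f) = -2 + t + 2*f)
-30370 + 19627/w(K, -114) = -30370 + 19627/(-2 - 199 + 2*(-114)) = -30370 + 19627/(-2 - 199 - 228) = -30370 + 19627/(-429) = -30370 + 19627*(-1/429) = -30370 - 19627/429 = -13048357/429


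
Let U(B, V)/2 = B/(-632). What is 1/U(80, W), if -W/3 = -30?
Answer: -79/20 ≈ -3.9500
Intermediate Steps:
W = 90 (W = -3*(-30) = 90)
U(B, V) = -B/316 (U(B, V) = 2*(B/(-632)) = 2*(B*(-1/632)) = 2*(-B/632) = -B/316)
1/U(80, W) = 1/(-1/316*80) = 1/(-20/79) = -79/20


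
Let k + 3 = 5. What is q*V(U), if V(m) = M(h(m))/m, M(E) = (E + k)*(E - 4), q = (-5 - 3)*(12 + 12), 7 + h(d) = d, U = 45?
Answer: -17408/3 ≈ -5802.7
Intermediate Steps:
h(d) = -7 + d
k = 2 (k = -3 + 5 = 2)
q = -192 (q = -8*24 = -192)
M(E) = (-4 + E)*(2 + E) (M(E) = (E + 2)*(E - 4) = (2 + E)*(-4 + E) = (-4 + E)*(2 + E))
V(m) = (6 + (-7 + m)² - 2*m)/m (V(m) = (-8 + (-7 + m)² - 2*(-7 + m))/m = (-8 + (-7 + m)² + (14 - 2*m))/m = (6 + (-7 + m)² - 2*m)/m)
q*V(U) = -192*(-16 + 45 + 55/45) = -192*(-16 + 45 + 55*(1/45)) = -192*(-16 + 45 + 11/9) = -192*272/9 = -17408/3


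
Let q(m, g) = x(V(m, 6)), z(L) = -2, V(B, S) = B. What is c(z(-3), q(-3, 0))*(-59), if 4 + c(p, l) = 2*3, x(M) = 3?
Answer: -118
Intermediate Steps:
q(m, g) = 3
c(p, l) = 2 (c(p, l) = -4 + 2*3 = -4 + 6 = 2)
c(z(-3), q(-3, 0))*(-59) = 2*(-59) = -118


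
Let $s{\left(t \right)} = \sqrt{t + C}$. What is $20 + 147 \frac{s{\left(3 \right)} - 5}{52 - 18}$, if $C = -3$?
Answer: $- \frac{55}{34} \approx -1.6176$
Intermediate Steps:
$s{\left(t \right)} = \sqrt{-3 + t}$ ($s{\left(t \right)} = \sqrt{t - 3} = \sqrt{-3 + t}$)
$20 + 147 \frac{s{\left(3 \right)} - 5}{52 - 18} = 20 + 147 \frac{\sqrt{-3 + 3} - 5}{52 - 18} = 20 + 147 \frac{\sqrt{0} - 5}{34} = 20 + 147 \left(0 - 5\right) \frac{1}{34} = 20 + 147 \left(\left(-5\right) \frac{1}{34}\right) = 20 + 147 \left(- \frac{5}{34}\right) = 20 - \frac{735}{34} = - \frac{55}{34}$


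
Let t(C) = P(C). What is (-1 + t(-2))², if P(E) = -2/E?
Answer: 0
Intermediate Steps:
t(C) = -2/C
(-1 + t(-2))² = (-1 - 2/(-2))² = (-1 - 2*(-½))² = (-1 + 1)² = 0² = 0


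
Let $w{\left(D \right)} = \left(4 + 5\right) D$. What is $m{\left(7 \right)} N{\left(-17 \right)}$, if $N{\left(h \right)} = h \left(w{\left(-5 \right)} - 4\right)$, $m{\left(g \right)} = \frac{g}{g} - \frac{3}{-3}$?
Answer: $1666$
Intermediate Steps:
$w{\left(D \right)} = 9 D$
$m{\left(g \right)} = 2$ ($m{\left(g \right)} = 1 - -1 = 1 + 1 = 2$)
$N{\left(h \right)} = - 49 h$ ($N{\left(h \right)} = h \left(9 \left(-5\right) - 4\right) = h \left(-45 - 4\right) = h \left(-49\right) = - 49 h$)
$m{\left(7 \right)} N{\left(-17 \right)} = 2 \left(\left(-49\right) \left(-17\right)\right) = 2 \cdot 833 = 1666$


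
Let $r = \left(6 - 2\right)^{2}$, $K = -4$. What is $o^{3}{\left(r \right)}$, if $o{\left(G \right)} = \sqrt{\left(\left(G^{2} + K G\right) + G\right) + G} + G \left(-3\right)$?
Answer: $-142848 + 28544 \sqrt{14} \approx -36046.0$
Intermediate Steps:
$r = 16$ ($r = 4^{2} = 16$)
$o{\left(G \right)} = \sqrt{G^{2} - 2 G} - 3 G$ ($o{\left(G \right)} = \sqrt{\left(\left(G^{2} - 4 G\right) + G\right) + G} + G \left(-3\right) = \sqrt{\left(G^{2} - 3 G\right) + G} - 3 G = \sqrt{G^{2} - 2 G} - 3 G$)
$o^{3}{\left(r \right)} = \left(\sqrt{16 \left(-2 + 16\right)} - 48\right)^{3} = \left(\sqrt{16 \cdot 14} - 48\right)^{3} = \left(\sqrt{224} - 48\right)^{3} = \left(4 \sqrt{14} - 48\right)^{3} = \left(-48 + 4 \sqrt{14}\right)^{3}$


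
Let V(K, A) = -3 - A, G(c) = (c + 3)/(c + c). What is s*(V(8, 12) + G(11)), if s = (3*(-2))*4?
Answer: 3792/11 ≈ 344.73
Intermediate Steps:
G(c) = (3 + c)/(2*c) (G(c) = (3 + c)/((2*c)) = (3 + c)*(1/(2*c)) = (3 + c)/(2*c))
s = -24 (s = -6*4 = -24)
s*(V(8, 12) + G(11)) = -24*((-3 - 1*12) + (½)*(3 + 11)/11) = -24*((-3 - 12) + (½)*(1/11)*14) = -24*(-15 + 7/11) = -24*(-158/11) = 3792/11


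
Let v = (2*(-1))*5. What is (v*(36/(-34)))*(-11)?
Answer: -1980/17 ≈ -116.47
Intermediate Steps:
v = -10 (v = -2*5 = -10)
(v*(36/(-34)))*(-11) = -360/(-34)*(-11) = -360*(-1)/34*(-11) = -10*(-18/17)*(-11) = (180/17)*(-11) = -1980/17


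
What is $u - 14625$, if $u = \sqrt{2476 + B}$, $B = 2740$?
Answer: $-14625 + 4 \sqrt{326} \approx -14553.0$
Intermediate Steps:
$u = 4 \sqrt{326}$ ($u = \sqrt{2476 + 2740} = \sqrt{5216} = 4 \sqrt{326} \approx 72.222$)
$u - 14625 = 4 \sqrt{326} - 14625 = -14625 + 4 \sqrt{326}$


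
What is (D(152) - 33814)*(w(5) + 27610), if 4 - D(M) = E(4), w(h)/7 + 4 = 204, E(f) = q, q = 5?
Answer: -980973150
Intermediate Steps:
E(f) = 5
w(h) = 1400 (w(h) = -28 + 7*204 = -28 + 1428 = 1400)
D(M) = -1 (D(M) = 4 - 1*5 = 4 - 5 = -1)
(D(152) - 33814)*(w(5) + 27610) = (-1 - 33814)*(1400 + 27610) = -33815*29010 = -980973150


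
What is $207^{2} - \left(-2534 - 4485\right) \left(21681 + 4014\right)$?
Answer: $180396054$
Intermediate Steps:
$207^{2} - \left(-2534 - 4485\right) \left(21681 + 4014\right) = 42849 - \left(-7019\right) 25695 = 42849 - -180353205 = 42849 + 180353205 = 180396054$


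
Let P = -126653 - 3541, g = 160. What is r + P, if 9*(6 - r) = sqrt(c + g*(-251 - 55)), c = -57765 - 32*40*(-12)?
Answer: -130188 - I*sqrt(91365)/9 ≈ -1.3019e+5 - 33.585*I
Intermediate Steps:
c = -42405 (c = -57765 - 1280*(-12) = -57765 - 1*(-15360) = -57765 + 15360 = -42405)
P = -130194
r = 6 - I*sqrt(91365)/9 (r = 6 - sqrt(-42405 + 160*(-251 - 55))/9 = 6 - sqrt(-42405 + 160*(-306))/9 = 6 - sqrt(-42405 - 48960)/9 = 6 - I*sqrt(91365)/9 ≈ 6.0 - 33.585*I)
r + P = (6 - I*sqrt(91365)/9) - 130194 = -130188 - I*sqrt(91365)/9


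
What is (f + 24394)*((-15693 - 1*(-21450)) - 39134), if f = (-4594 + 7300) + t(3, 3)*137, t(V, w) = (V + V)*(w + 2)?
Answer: -1041696170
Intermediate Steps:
t(V, w) = 2*V*(2 + w) (t(V, w) = (2*V)*(2 + w) = 2*V*(2 + w))
f = 6816 (f = (-4594 + 7300) + (2*3*(2 + 3))*137 = 2706 + (2*3*5)*137 = 2706 + 30*137 = 2706 + 4110 = 6816)
(f + 24394)*((-15693 - 1*(-21450)) - 39134) = (6816 + 24394)*((-15693 - 1*(-21450)) - 39134) = 31210*((-15693 + 21450) - 39134) = 31210*(5757 - 39134) = 31210*(-33377) = -1041696170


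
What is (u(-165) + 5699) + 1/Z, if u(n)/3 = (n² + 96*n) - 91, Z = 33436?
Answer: 1323430317/33436 ≈ 39581.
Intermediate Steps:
u(n) = -273 + 3*n² + 288*n (u(n) = 3*((n² + 96*n) - 91) = 3*(-91 + n² + 96*n) = -273 + 3*n² + 288*n)
(u(-165) + 5699) + 1/Z = ((-273 + 3*(-165)² + 288*(-165)) + 5699) + 1/33436 = ((-273 + 3*27225 - 47520) + 5699) + 1/33436 = ((-273 + 81675 - 47520) + 5699) + 1/33436 = (33882 + 5699) + 1/33436 = 39581 + 1/33436 = 1323430317/33436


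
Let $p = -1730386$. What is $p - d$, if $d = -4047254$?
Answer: $2316868$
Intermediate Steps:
$p - d = -1730386 - -4047254 = -1730386 + 4047254 = 2316868$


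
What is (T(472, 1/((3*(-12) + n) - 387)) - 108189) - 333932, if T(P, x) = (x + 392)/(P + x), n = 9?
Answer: -86393375960/195407 ≈ -4.4212e+5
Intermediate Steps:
T(P, x) = (392 + x)/(P + x)
(T(472, 1/((3*(-12) + n) - 387)) - 108189) - 333932 = ((392 + 1/((3*(-12) + 9) - 387))/(472 + 1/((3*(-12) + 9) - 387)) - 108189) - 333932 = ((392 + 1/((-36 + 9) - 387))/(472 + 1/((-36 + 9) - 387)) - 108189) - 333932 = ((392 + 1/(-27 - 387))/(472 + 1/(-27 - 387)) - 108189) - 333932 = ((392 + 1/(-414))/(472 + 1/(-414)) - 108189) - 333932 = ((392 - 1/414)/(472 - 1/414) - 108189) - 333932 = ((162287/414)/(195407/414) - 108189) - 333932 = ((414/195407)*(162287/414) - 108189) - 333932 = (162287/195407 - 108189) - 333932 = -21140725636/195407 - 333932 = -86393375960/195407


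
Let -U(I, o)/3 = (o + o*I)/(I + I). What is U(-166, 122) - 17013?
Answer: -2854353/166 ≈ -17195.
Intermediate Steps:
U(I, o) = -3*(o + I*o)/(2*I) (U(I, o) = -3*(o + o*I)/(I + I) = -3*(o + I*o)/(2*I))
U(-166, 122) - 17013 = -3/2*122*(1 - 166)/(-166) - 17013 = -3/2*122*(-1/166)*(-165) - 17013 = -30195/166 - 17013 = -2854353/166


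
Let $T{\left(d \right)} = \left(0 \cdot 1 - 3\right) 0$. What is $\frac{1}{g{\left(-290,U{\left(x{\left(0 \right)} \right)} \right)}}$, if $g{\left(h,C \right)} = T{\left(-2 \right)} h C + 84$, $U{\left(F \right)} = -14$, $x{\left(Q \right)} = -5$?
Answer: $\frac{1}{84} \approx 0.011905$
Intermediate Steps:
$T{\left(d \right)} = 0$ ($T{\left(d \right)} = \left(0 - 3\right) 0 = \left(-3\right) 0 = 0$)
$g{\left(h,C \right)} = 84$ ($g{\left(h,C \right)} = 0 h C + 84 = 0 C + 84 = 0 + 84 = 84$)
$\frac{1}{g{\left(-290,U{\left(x{\left(0 \right)} \right)} \right)}} = \frac{1}{84}$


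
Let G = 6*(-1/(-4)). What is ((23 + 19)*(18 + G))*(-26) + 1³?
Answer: -21293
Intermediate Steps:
G = 3/2 (G = 6*(-1*(-¼)) = 6*(¼) = 3/2 ≈ 1.5000)
((23 + 19)*(18 + G))*(-26) + 1³ = ((23 + 19)*(18 + 3/2))*(-26) + 1³ = (42*(39/2))*(-26) + 1 = 819*(-26) + 1 = -21294 + 1 = -21293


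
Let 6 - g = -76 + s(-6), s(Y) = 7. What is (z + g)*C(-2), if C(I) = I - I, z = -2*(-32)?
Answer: 0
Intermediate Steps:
z = 64
C(I) = 0
g = 75 (g = 6 - (-76 + 7) = 6 - 1*(-69) = 6 + 69 = 75)
(z + g)*C(-2) = (64 + 75)*0 = 139*0 = 0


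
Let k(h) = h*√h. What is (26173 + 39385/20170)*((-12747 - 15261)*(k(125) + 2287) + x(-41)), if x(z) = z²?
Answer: -6763300181169785/4034 - 924174365647500*√5/2017 ≈ -2.7011e+12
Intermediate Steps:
k(h) = h^(3/2)
(26173 + 39385/20170)*((-12747 - 15261)*(k(125) + 2287) + x(-41)) = (26173 + 39385/20170)*((-12747 - 15261)*(125^(3/2) + 2287) + (-41)²) = (26173 + 39385*(1/20170))*(-28008*(625*√5 + 2287) + 1681) = (26173 + 7877/4034)*(-28008*(2287 + 625*√5) + 1681) = 105589759*((-64054296 - 17505000*√5) + 1681)/4034 = 105589759*(-64052615 - 17505000*√5)/4034 = -6763300181169785/4034 - 924174365647500*√5/2017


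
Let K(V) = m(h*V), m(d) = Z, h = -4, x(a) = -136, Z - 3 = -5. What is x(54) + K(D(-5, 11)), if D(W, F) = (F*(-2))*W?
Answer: -138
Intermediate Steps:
Z = -2 (Z = 3 - 5 = -2)
m(d) = -2
D(W, F) = -2*F*W (D(W, F) = (-2*F)*W = -2*F*W)
K(V) = -2
x(54) + K(D(-5, 11)) = -136 - 2 = -138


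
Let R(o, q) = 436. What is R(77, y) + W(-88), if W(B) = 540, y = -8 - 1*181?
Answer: 976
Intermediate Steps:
y = -189 (y = -8 - 181 = -189)
R(77, y) + W(-88) = 436 + 540 = 976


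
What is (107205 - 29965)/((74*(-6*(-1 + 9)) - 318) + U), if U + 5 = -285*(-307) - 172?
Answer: 9655/10431 ≈ 0.92561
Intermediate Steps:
U = 87318 (U = -5 + (-285*(-307) - 172) = -5 + (87495 - 172) = -5 + 87323 = 87318)
(107205 - 29965)/((74*(-6*(-1 + 9)) - 318) + U) = (107205 - 29965)/((74*(-6*(-1 + 9)) - 318) + 87318) = 77240/((74*(-6*8) - 318) + 87318) = 77240/((74*(-48) - 318) + 87318) = 77240/((-3552 - 318) + 87318) = 77240/(-3870 + 87318) = 77240/83448 = 77240*(1/83448) = 9655/10431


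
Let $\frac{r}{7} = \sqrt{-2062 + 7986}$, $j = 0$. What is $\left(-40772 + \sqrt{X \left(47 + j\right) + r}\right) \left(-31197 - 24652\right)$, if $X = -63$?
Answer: $2277075428 - 55849 \sqrt{-2961 + 14 \sqrt{1481}} \approx 2.2771 \cdot 10^{9} - 2.7487 \cdot 10^{6} i$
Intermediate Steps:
$r = 14 \sqrt{1481}$ ($r = 7 \sqrt{-2062 + 7986} = 7 \sqrt{5924} = 7 \cdot 2 \sqrt{1481} = 14 \sqrt{1481} \approx 538.77$)
$\left(-40772 + \sqrt{X \left(47 + j\right) + r}\right) \left(-31197 - 24652\right) = \left(-40772 + \sqrt{- 63 \left(47 + 0\right) + 14 \sqrt{1481}}\right) \left(-31197 - 24652\right) = \left(-40772 + \sqrt{\left(-63\right) 47 + 14 \sqrt{1481}}\right) \left(-55849\right) = \left(-40772 + \sqrt{-2961 + 14 \sqrt{1481}}\right) \left(-55849\right) = 2277075428 - 55849 \sqrt{-2961 + 14 \sqrt{1481}}$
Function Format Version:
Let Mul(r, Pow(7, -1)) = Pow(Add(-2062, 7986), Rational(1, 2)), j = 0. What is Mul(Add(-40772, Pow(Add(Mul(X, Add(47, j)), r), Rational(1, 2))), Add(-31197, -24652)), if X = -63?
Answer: Add(2277075428, Mul(-55849, Pow(Add(-2961, Mul(14, Pow(1481, Rational(1, 2)))), Rational(1, 2)))) ≈ Add(2.2771e+9, Mul(-2.7487e+6, I))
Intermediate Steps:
r = Mul(14, Pow(1481, Rational(1, 2))) (r = Mul(7, Pow(Add(-2062, 7986), Rational(1, 2))) = Mul(7, Pow(5924, Rational(1, 2))) = Mul(7, Mul(2, Pow(1481, Rational(1, 2)))) = Mul(14, Pow(1481, Rational(1, 2))) ≈ 538.77)
Mul(Add(-40772, Pow(Add(Mul(X, Add(47, j)), r), Rational(1, 2))), Add(-31197, -24652)) = Mul(Add(-40772, Pow(Add(Mul(-63, Add(47, 0)), Mul(14, Pow(1481, Rational(1, 2)))), Rational(1, 2))), Add(-31197, -24652)) = Mul(Add(-40772, Pow(Add(Mul(-63, 47), Mul(14, Pow(1481, Rational(1, 2)))), Rational(1, 2))), -55849) = Mul(Add(-40772, Pow(Add(-2961, Mul(14, Pow(1481, Rational(1, 2)))), Rational(1, 2))), -55849) = Add(2277075428, Mul(-55849, Pow(Add(-2961, Mul(14, Pow(1481, Rational(1, 2)))), Rational(1, 2))))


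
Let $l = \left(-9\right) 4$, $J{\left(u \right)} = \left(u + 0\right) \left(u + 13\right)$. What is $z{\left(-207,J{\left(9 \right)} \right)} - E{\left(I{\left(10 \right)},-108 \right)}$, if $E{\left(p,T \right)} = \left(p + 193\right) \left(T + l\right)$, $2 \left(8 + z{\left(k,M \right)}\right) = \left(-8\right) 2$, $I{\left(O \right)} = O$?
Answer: $29216$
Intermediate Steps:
$J{\left(u \right)} = u \left(13 + u\right)$
$z{\left(k,M \right)} = -16$ ($z{\left(k,M \right)} = -8 + \frac{\left(-8\right) 2}{2} = -8 + \frac{1}{2} \left(-16\right) = -8 - 8 = -16$)
$l = -36$
$E{\left(p,T \right)} = \left(-36 + T\right) \left(193 + p\right)$ ($E{\left(p,T \right)} = \left(p + 193\right) \left(T - 36\right) = \left(193 + p\right) \left(-36 + T\right) = \left(-36 + T\right) \left(193 + p\right)$)
$z{\left(-207,J{\left(9 \right)} \right)} - E{\left(I{\left(10 \right)},-108 \right)} = -16 - \left(-6948 - 360 + 193 \left(-108\right) - 1080\right) = -16 - \left(-6948 - 360 - 20844 - 1080\right) = -16 - -29232 = -16 + 29232 = 29216$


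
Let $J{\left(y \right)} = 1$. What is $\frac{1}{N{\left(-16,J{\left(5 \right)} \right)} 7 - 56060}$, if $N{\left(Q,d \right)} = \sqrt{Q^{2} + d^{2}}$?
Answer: $- \frac{56060}{3142711007} - \frac{7 \sqrt{257}}{3142711007} \approx -1.7874 \cdot 10^{-5}$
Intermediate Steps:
$\frac{1}{N{\left(-16,J{\left(5 \right)} \right)} 7 - 56060} = \frac{1}{\sqrt{\left(-16\right)^{2} + 1^{2}} \cdot 7 - 56060} = \frac{1}{\sqrt{256 + 1} \cdot 7 - 56060} = \frac{1}{\sqrt{257} \cdot 7 - 56060} = \frac{1}{7 \sqrt{257} - 56060} = \frac{1}{-56060 + 7 \sqrt{257}}$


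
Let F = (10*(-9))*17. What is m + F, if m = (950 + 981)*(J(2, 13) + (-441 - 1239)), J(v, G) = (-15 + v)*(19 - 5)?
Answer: -3597052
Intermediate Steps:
J(v, G) = -210 + 14*v (J(v, G) = (-15 + v)*14 = -210 + 14*v)
F = -1530 (F = -90*17 = -1530)
m = -3595522 (m = (950 + 981)*((-210 + 14*2) + (-441 - 1239)) = 1931*((-210 + 28) - 1680) = 1931*(-182 - 1680) = 1931*(-1862) = -3595522)
m + F = -3595522 - 1530 = -3597052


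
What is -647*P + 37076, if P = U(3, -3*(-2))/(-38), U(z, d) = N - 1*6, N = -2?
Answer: 701856/19 ≈ 36940.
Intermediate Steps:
U(z, d) = -8 (U(z, d) = -2 - 1*6 = -2 - 6 = -8)
P = 4/19 (P = -8/(-38) = -8*(-1/38) = 4/19 ≈ 0.21053)
-647*P + 37076 = -647*4/19 + 37076 = -2588/19 + 37076 = 701856/19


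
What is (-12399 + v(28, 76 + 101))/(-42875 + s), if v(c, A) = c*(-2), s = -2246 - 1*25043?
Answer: 12455/70164 ≈ 0.17751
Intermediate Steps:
s = -27289 (s = -2246 - 25043 = -27289)
v(c, A) = -2*c
(-12399 + v(28, 76 + 101))/(-42875 + s) = (-12399 - 2*28)/(-42875 - 27289) = (-12399 - 56)/(-70164) = -12455*(-1/70164) = 12455/70164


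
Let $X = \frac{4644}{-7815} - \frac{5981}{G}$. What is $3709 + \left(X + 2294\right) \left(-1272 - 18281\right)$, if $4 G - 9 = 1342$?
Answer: $- \frac{156586669562411}{3519355} \approx -4.4493 \cdot 10^{7}$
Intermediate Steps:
$G = \frac{1351}{4}$ ($G = \frac{9}{4} + \frac{1}{4} \cdot 1342 = \frac{9}{4} + \frac{671}{2} = \frac{1351}{4} \approx 337.75$)
$X = - \frac{64413368}{3519355}$ ($X = \frac{4644}{-7815} - \frac{5981}{\frac{1351}{4}} = 4644 \left(- \frac{1}{7815}\right) - \frac{23924}{1351} = - \frac{1548}{2605} - \frac{23924}{1351} = - \frac{64413368}{3519355} \approx -18.303$)
$3709 + \left(X + 2294\right) \left(-1272 - 18281\right) = 3709 + \left(- \frac{64413368}{3519355} + 2294\right) \left(-1272 - 18281\right) = 3709 + \frac{8008987002}{3519355} \left(-19553\right) = 3709 - \frac{156599722850106}{3519355} = - \frac{156586669562411}{3519355}$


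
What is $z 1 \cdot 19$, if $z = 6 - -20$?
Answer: $494$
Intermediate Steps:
$z = 26$ ($z = 6 + 20 = 26$)
$z 1 \cdot 19 = 26 \cdot 1 \cdot 19 = 26 \cdot 19 = 494$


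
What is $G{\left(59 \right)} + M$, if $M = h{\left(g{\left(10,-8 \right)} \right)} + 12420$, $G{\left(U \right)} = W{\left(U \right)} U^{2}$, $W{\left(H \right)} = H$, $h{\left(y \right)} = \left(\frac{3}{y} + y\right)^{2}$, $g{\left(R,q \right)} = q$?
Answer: $\frac{13943625}{64} \approx 2.1787 \cdot 10^{5}$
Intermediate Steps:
$h{\left(y \right)} = \left(y + \frac{3}{y}\right)^{2}$
$G{\left(U \right)} = U^{3}$ ($G{\left(U \right)} = U U^{2} = U^{3}$)
$M = \frac{799369}{64}$ ($M = \frac{\left(3 + \left(-8\right)^{2}\right)^{2}}{64} + 12420 = \frac{\left(3 + 64\right)^{2}}{64} + 12420 = \frac{67^{2}}{64} + 12420 = \frac{1}{64} \cdot 4489 + 12420 = \frac{4489}{64} + 12420 = \frac{799369}{64} \approx 12490.0$)
$G{\left(59 \right)} + M = 59^{3} + \frac{799369}{64} = 205379 + \frac{799369}{64} = \frac{13943625}{64}$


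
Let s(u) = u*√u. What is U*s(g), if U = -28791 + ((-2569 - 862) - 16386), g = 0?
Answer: 0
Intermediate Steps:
s(u) = u^(3/2)
U = -48608 (U = -28791 + (-3431 - 16386) = -28791 - 19817 = -48608)
U*s(g) = -48608*0^(3/2) = -48608*0 = 0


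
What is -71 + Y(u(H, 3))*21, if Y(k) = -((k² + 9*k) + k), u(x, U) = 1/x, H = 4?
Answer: -1997/16 ≈ -124.81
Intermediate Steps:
Y(k) = -k² - 10*k (Y(k) = -(k² + 10*k) = -k² - 10*k)
-71 + Y(u(H, 3))*21 = -71 - 1*(10 + 1/4)/4*21 = -71 - 1*¼*(10 + ¼)*21 = -71 - 1*¼*41/4*21 = -71 - 41/16*21 = -71 - 861/16 = -1997/16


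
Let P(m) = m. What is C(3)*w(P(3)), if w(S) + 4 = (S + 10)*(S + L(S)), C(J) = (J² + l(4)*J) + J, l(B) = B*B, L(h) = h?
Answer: 4440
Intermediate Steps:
l(B) = B²
C(J) = J² + 17*J (C(J) = (J² + 4²*J) + J = (J² + 16*J) + J = J² + 17*J)
w(S) = -4 + 2*S*(10 + S) (w(S) = -4 + (S + 10)*(S + S) = -4 + (10 + S)*(2*S) = -4 + 2*S*(10 + S))
C(3)*w(P(3)) = (3*(17 + 3))*(-4 + 2*3² + 20*3) = (3*20)*(-4 + 2*9 + 60) = 60*(-4 + 18 + 60) = 60*74 = 4440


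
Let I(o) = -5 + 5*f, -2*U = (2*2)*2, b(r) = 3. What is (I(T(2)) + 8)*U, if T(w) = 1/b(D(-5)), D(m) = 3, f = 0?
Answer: -12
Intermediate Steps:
T(w) = ⅓ (T(w) = 1/3 = ⅓)
U = -4 (U = -2*2*2/2 = -2*2 = -½*8 = -4)
I(o) = -5 (I(o) = -5 + 5*0 = -5 + 0 = -5)
(I(T(2)) + 8)*U = (-5 + 8)*(-4) = 3*(-4) = -12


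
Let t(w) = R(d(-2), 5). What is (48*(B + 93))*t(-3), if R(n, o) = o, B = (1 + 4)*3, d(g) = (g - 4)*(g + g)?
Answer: 25920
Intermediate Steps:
d(g) = 2*g*(-4 + g) (d(g) = (-4 + g)*(2*g) = 2*g*(-4 + g))
B = 15 (B = 5*3 = 15)
t(w) = 5
(48*(B + 93))*t(-3) = (48*(15 + 93))*5 = (48*108)*5 = 5184*5 = 25920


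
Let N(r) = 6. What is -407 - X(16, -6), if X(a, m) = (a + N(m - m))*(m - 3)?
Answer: -209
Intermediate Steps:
X(a, m) = (-3 + m)*(6 + a) (X(a, m) = (a + 6)*(m - 3) = (6 + a)*(-3 + m) = (-3 + m)*(6 + a))
-407 - X(16, -6) = -407 - (-18 - 3*16 + 6*(-6) + 16*(-6)) = -407 - (-18 - 48 - 36 - 96) = -407 - 1*(-198) = -407 + 198 = -209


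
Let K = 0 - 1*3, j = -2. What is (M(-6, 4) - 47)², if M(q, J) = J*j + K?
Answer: 3364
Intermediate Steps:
K = -3 (K = 0 - 3 = -3)
M(q, J) = -3 - 2*J (M(q, J) = J*(-2) - 3 = -2*J - 3 = -3 - 2*J)
(M(-6, 4) - 47)² = ((-3 - 2*4) - 47)² = ((-3 - 8) - 47)² = (-11 - 47)² = (-58)² = 3364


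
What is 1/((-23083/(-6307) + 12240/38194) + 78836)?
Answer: 120444779/9495864012135 ≈ 1.2684e-5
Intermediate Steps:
1/((-23083/(-6307) + 12240/38194) + 78836) = 1/((-23083*(-1/6307) + 12240*(1/38194)) + 78836) = 1/((23083/6307 + 6120/19097) + 78836) = 1/(479414891/120444779 + 78836) = 1/(9495864012135/120444779) = 120444779/9495864012135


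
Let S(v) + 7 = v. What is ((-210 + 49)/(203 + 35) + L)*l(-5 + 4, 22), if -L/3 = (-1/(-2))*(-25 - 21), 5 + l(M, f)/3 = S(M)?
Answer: -90597/34 ≈ -2664.6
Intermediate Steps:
S(v) = -7 + v
l(M, f) = -36 + 3*M (l(M, f) = -15 + 3*(-7 + M) = -15 + (-21 + 3*M) = -36 + 3*M)
L = 69 (L = -3*(-1/(-2))*(-25 - 21) = -3*(-1*(-1/2))*(-46) = -3*(-46)/2 = -3*(-23) = 69)
((-210 + 49)/(203 + 35) + L)*l(-5 + 4, 22) = ((-210 + 49)/(203 + 35) + 69)*(-36 + 3*(-5 + 4)) = (-161/238 + 69)*(-36 + 3*(-1)) = (-161*1/238 + 69)*(-36 - 3) = (-23/34 + 69)*(-39) = (2323/34)*(-39) = -90597/34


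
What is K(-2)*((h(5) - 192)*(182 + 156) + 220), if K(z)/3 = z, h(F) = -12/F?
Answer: 1964616/5 ≈ 3.9292e+5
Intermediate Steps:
K(z) = 3*z
K(-2)*((h(5) - 192)*(182 + 156) + 220) = (3*(-2))*((-12/5 - 192)*(182 + 156) + 220) = -6*((-12*⅕ - 192)*338 + 220) = -6*((-12/5 - 192)*338 + 220) = -6*(-972/5*338 + 220) = -6*(-328536/5 + 220) = -6*(-327436/5) = 1964616/5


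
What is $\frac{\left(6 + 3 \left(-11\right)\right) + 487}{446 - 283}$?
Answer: $\frac{460}{163} \approx 2.8221$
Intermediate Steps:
$\frac{\left(6 + 3 \left(-11\right)\right) + 487}{446 - 283} = \frac{\left(6 - 33\right) + 487}{163} = \left(-27 + 487\right) \frac{1}{163} = 460 \cdot \frac{1}{163} = \frac{460}{163}$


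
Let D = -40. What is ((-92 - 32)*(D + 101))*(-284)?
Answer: 2148176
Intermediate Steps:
((-92 - 32)*(D + 101))*(-284) = ((-92 - 32)*(-40 + 101))*(-284) = -124*61*(-284) = -7564*(-284) = 2148176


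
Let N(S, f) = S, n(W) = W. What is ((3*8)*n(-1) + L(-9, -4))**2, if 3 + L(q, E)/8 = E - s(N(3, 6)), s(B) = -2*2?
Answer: 2304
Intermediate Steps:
s(B) = -4
L(q, E) = 8 + 8*E (L(q, E) = -24 + 8*(E - 1*(-4)) = -24 + 8*(E + 4) = -24 + 8*(4 + E) = -24 + (32 + 8*E) = 8 + 8*E)
((3*8)*n(-1) + L(-9, -4))**2 = ((3*8)*(-1) + (8 + 8*(-4)))**2 = (24*(-1) + (8 - 32))**2 = (-24 - 24)**2 = (-48)**2 = 2304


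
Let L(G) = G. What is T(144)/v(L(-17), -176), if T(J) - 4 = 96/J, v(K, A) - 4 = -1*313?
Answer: -14/927 ≈ -0.015102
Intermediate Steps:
v(K, A) = -309 (v(K, A) = 4 - 1*313 = 4 - 313 = -309)
T(J) = 4 + 96/J
T(144)/v(L(-17), -176) = (4 + 96/144)/(-309) = (4 + 96*(1/144))*(-1/309) = (4 + ⅔)*(-1/309) = (14/3)*(-1/309) = -14/927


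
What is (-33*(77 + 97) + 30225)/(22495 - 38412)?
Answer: -24483/15917 ≈ -1.5382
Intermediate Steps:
(-33*(77 + 97) + 30225)/(22495 - 38412) = (-33*174 + 30225)/(-15917) = (-5742 + 30225)*(-1/15917) = 24483*(-1/15917) = -24483/15917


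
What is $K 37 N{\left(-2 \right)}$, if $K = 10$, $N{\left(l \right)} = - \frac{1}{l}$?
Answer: $185$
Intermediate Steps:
$K 37 N{\left(-2 \right)} = 10 \cdot 37 \left(- \frac{1}{-2}\right) = 370 \left(\left(-1\right) \left(- \frac{1}{2}\right)\right) = 370 \cdot \frac{1}{2} = 185$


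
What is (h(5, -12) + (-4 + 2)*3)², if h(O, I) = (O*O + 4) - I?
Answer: 1225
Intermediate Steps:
h(O, I) = 4 + O² - I (h(O, I) = (O² + 4) - I = (4 + O²) - I = 4 + O² - I)
(h(5, -12) + (-4 + 2)*3)² = ((4 + 5² - 1*(-12)) + (-4 + 2)*3)² = ((4 + 25 + 12) - 2*3)² = (41 - 6)² = 35² = 1225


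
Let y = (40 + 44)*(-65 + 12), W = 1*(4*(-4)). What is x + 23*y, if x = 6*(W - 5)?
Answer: -102522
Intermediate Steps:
W = -16 (W = 1*(-16) = -16)
x = -126 (x = 6*(-16 - 5) = 6*(-21) = -126)
y = -4452 (y = 84*(-53) = -4452)
x + 23*y = -126 + 23*(-4452) = -126 - 102396 = -102522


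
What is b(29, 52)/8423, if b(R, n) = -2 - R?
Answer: -31/8423 ≈ -0.0036804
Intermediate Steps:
b(29, 52)/8423 = (-2 - 1*29)/8423 = (-2 - 29)*(1/8423) = -31*1/8423 = -31/8423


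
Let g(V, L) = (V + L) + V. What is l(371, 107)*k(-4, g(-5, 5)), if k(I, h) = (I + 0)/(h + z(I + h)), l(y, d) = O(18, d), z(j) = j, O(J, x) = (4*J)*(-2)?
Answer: -288/7 ≈ -41.143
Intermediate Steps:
O(J, x) = -8*J
l(y, d) = -144 (l(y, d) = -8*18 = -144)
g(V, L) = L + 2*V (g(V, L) = (L + V) + V = L + 2*V)
k(I, h) = I/(I + 2*h) (k(I, h) = (I + 0)/(h + (I + h)) = I/(I + 2*h))
l(371, 107)*k(-4, g(-5, 5)) = -(-576)/(-4 + 2*(5 + 2*(-5))) = -(-576)/(-4 + 2*(5 - 10)) = -(-576)/(-4 + 2*(-5)) = -(-576)/(-4 - 10) = -(-576)/(-14) = -(-576)*(-1)/14 = -144*2/7 = -288/7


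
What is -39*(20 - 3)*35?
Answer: -23205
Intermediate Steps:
-39*(20 - 3)*35 = -39*17*35 = -663*35 = -23205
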